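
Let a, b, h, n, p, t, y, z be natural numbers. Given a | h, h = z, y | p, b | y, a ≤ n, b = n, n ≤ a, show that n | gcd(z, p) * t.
a ≤ n and n ≤ a, therefore a = n. Because a | h, n | h. h = z, so n | z. b = n and b | y, thus n | y. From y | p, n | p. Since n | z, n | gcd(z, p). Then n | gcd(z, p) * t.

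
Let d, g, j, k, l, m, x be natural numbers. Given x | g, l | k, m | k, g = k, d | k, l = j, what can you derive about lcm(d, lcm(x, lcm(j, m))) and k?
lcm(d, lcm(x, lcm(j, m))) | k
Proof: Since g = k and x | g, x | k. l = j and l | k, therefore j | k. Since m | k, lcm(j, m) | k. Since x | k, lcm(x, lcm(j, m)) | k. Since d | k, lcm(d, lcm(x, lcm(j, m))) | k.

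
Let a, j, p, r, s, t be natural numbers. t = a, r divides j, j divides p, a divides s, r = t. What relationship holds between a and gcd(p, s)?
a divides gcd(p, s)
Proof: Since r = t and t = a, r = a. From r divides j and j divides p, r divides p. r = a, so a divides p. a divides s, so a divides gcd(p, s).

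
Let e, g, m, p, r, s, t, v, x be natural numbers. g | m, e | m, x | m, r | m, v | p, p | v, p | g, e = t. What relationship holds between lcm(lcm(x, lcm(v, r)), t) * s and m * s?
lcm(lcm(x, lcm(v, r)), t) * s | m * s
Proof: Since p | v and v | p, p = v. Since p | g, v | g. Because g | m, v | m. r | m, so lcm(v, r) | m. Since x | m, lcm(x, lcm(v, r)) | m. e = t and e | m, so t | m. lcm(x, lcm(v, r)) | m, so lcm(lcm(x, lcm(v, r)), t) | m. Then lcm(lcm(x, lcm(v, r)), t) * s | m * s.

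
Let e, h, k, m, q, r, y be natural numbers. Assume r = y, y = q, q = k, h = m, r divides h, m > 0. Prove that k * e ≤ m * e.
Since r = y and y = q, r = q. q = k, so r = k. h = m and r divides h, hence r divides m. m > 0, so r ≤ m. r = k, so k ≤ m. By multiplying by a non-negative, k * e ≤ m * e.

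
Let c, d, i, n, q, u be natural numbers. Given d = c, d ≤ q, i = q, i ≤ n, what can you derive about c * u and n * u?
c * u ≤ n * u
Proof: i = q and i ≤ n, hence q ≤ n. Since d ≤ q, d ≤ n. Because d = c, c ≤ n. By multiplying by a non-negative, c * u ≤ n * u.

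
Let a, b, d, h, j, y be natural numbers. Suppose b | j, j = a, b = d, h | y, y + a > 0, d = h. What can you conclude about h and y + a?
h ≤ y + a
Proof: b = d and d = h, thus b = h. Since b | j, h | j. Since j = a, h | a. Since h | y, h | y + a. Since y + a > 0, h ≤ y + a.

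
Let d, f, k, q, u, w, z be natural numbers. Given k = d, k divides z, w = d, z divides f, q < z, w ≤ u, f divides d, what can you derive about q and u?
q < u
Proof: z divides f and f divides d, so z divides d. Because k = d and k divides z, d divides z. Because z divides d, z = d. Because q < z, q < d. w = d and w ≤ u, hence d ≤ u. q < d, so q < u.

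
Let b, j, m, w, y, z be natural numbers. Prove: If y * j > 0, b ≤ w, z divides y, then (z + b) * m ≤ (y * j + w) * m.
z divides y, hence z divides y * j. Because y * j > 0, z ≤ y * j. Since b ≤ w, z + b ≤ y * j + w. By multiplying by a non-negative, (z + b) * m ≤ (y * j + w) * m.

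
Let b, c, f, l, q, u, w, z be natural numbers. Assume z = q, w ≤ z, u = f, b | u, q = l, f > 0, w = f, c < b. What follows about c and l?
c < l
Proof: From u = f and b | u, b | f. Since f > 0, b ≤ f. c < b, so c < f. Since z = q and q = l, z = l. w = f and w ≤ z, so f ≤ z. z = l, so f ≤ l. c < f, so c < l.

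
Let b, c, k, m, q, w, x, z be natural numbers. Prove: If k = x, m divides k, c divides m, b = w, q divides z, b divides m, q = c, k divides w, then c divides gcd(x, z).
b = w and b divides m, so w divides m. k divides w, so k divides m. m divides k, so m = k. Since k = x, m = x. From c divides m, c divides x. Since q = c and q divides z, c divides z. Since c divides x, c divides gcd(x, z).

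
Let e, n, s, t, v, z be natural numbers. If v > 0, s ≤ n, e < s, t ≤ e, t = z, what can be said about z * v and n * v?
z * v < n * v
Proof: e < s and s ≤ n, thus e < n. Since t ≤ e, t < n. t = z, so z < n. Since v > 0, z * v < n * v.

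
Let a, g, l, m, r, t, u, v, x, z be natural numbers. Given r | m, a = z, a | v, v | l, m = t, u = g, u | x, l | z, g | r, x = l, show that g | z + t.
a | v and v | l, hence a | l. a = z, so z | l. Since l | z, l = z. Since x = l and u | x, u | l. u = g, so g | l. Since l = z, g | z. Because m = t and r | m, r | t. From g | r, g | t. g | z, so g | z + t.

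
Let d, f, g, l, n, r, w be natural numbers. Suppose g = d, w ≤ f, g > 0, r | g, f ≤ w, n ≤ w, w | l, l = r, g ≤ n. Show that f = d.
f ≤ w and w ≤ f, therefore f = w. l = r and w | l, therefore w | r. Since r | g, w | g. g > 0, so w ≤ g. g ≤ n and n ≤ w, so g ≤ w. w ≤ g, so w = g. From f = w, f = g. Since g = d, f = d.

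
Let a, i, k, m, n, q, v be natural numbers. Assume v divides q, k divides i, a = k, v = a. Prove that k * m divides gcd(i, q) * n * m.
Since v = a and v divides q, a divides q. From a = k, k divides q. k divides i, so k divides gcd(i, q). Then k divides gcd(i, q) * n. Then k * m divides gcd(i, q) * n * m.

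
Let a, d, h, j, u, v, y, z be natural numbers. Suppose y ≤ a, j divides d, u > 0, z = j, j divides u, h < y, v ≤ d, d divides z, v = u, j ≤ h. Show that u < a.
From j divides u and u > 0, j ≤ u. From z = j and d divides z, d divides j. Since j divides d, d = j. v = u and v ≤ d, hence u ≤ d. Since d = j, u ≤ j. Because j ≤ u, j = u. h < y and y ≤ a, so h < a. j ≤ h, so j < a. Since j = u, u < a.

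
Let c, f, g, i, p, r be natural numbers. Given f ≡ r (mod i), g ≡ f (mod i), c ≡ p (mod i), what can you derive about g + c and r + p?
g + c ≡ r + p (mod i)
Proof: g ≡ f (mod i) and f ≡ r (mod i), thus g ≡ r (mod i). Combined with c ≡ p (mod i), by adding congruences, g + c ≡ r + p (mod i).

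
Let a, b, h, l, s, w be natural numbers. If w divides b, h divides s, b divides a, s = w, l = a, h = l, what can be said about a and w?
a = w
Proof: Since h = l and l = a, h = a. h divides s, so a divides s. s = w, so a divides w. w divides b and b divides a, therefore w divides a. From a divides w, a = w.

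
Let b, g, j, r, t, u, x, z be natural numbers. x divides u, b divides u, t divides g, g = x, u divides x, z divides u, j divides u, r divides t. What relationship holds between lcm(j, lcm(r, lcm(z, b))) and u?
lcm(j, lcm(r, lcm(z, b))) divides u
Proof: x divides u and u divides x, therefore x = u. Since g = x, g = u. t divides g, so t divides u. Since r divides t, r divides u. z divides u and b divides u, hence lcm(z, b) divides u. r divides u, so lcm(r, lcm(z, b)) divides u. Since j divides u, lcm(j, lcm(r, lcm(z, b))) divides u.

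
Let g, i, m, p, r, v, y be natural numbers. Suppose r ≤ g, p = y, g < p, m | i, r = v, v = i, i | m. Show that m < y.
From i | m and m | i, i = m. Since v = i, v = m. r ≤ g and g < p, thus r < p. Since p = y, r < y. r = v, so v < y. v = m, so m < y.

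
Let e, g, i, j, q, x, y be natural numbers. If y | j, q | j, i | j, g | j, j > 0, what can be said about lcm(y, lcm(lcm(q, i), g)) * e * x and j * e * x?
lcm(y, lcm(lcm(q, i), g)) * e * x ≤ j * e * x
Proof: q | j and i | j, so lcm(q, i) | j. Since g | j, lcm(lcm(q, i), g) | j. Since y | j, lcm(y, lcm(lcm(q, i), g)) | j. Since j > 0, lcm(y, lcm(lcm(q, i), g)) ≤ j. Then lcm(y, lcm(lcm(q, i), g)) * e ≤ j * e. Then lcm(y, lcm(lcm(q, i), g)) * e * x ≤ j * e * x.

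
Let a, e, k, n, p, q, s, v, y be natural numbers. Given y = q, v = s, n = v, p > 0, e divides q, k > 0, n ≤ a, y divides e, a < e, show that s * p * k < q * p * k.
n = v and v = s, thus n = s. y = q and y divides e, so q divides e. Since e divides q, e = q. Because n ≤ a and a < e, n < e. e = q, so n < q. Since n = s, s < q. Since p > 0, by multiplying by a positive, s * p < q * p. From k > 0, by multiplying by a positive, s * p * k < q * p * k.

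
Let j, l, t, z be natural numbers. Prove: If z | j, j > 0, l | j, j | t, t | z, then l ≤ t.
t | z and z | j, so t | j. Since j | t, j = t. From l | j and j > 0, l ≤ j. Since j = t, l ≤ t.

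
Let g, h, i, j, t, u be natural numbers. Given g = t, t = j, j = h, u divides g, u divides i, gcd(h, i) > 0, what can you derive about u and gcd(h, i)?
u ≤ gcd(h, i)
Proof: g = t and t = j, so g = j. Because j = h, g = h. u divides g, so u divides h. Because u divides i, u divides gcd(h, i). Since gcd(h, i) > 0, u ≤ gcd(h, i).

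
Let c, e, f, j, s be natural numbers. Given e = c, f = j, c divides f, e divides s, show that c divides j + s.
f = j and c divides f, thus c divides j. e = c and e divides s, so c divides s. From c divides j, c divides j + s.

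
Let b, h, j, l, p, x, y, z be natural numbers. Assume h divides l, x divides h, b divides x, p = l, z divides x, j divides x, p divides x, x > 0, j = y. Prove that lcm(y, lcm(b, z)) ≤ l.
x divides h and h divides l, therefore x divides l. Because p = l and p divides x, l divides x. x divides l, so x = l. Because j = y and j divides x, y divides x. b divides x and z divides x, therefore lcm(b, z) divides x. y divides x, so lcm(y, lcm(b, z)) divides x. x > 0, so lcm(y, lcm(b, z)) ≤ x. Since x = l, lcm(y, lcm(b, z)) ≤ l.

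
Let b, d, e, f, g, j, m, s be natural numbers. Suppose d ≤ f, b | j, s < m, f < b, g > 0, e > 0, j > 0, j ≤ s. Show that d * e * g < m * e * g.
Because b | j and j > 0, b ≤ j. From f < b, f < j. Because j ≤ s and s < m, j < m. Because f < j, f < m. Since d ≤ f, d < m. e > 0, so d * e < m * e. From g > 0, d * e * g < m * e * g.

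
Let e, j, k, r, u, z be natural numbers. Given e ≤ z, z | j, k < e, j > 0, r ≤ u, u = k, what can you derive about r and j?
r < j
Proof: From u = k and r ≤ u, r ≤ k. k < e, so r < e. Since z | j and j > 0, z ≤ j. Since e ≤ z, e ≤ j. Since r < e, r < j.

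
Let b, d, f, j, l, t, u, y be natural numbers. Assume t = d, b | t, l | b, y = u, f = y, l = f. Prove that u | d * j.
Since f = y and y = u, f = u. Because l | b and b | t, l | t. Because l = f, f | t. Since t = d, f | d. f = u, so u | d. Then u | d * j.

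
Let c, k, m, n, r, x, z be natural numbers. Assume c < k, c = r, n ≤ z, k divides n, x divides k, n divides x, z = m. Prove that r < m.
c = r and c < k, thus r < k. Because n divides x and x divides k, n divides k. Because k divides n, n = k. Since n ≤ z, k ≤ z. Since z = m, k ≤ m. From r < k, r < m.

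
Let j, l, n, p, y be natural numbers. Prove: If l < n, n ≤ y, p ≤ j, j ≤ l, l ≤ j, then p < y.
l ≤ j and j ≤ l, therefore l = j. l < n, so j < n. p ≤ j, so p < n. Since n ≤ y, p < y.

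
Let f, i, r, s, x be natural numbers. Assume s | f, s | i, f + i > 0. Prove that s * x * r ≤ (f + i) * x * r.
s | f and s | i, thus s | f + i. f + i > 0, so s ≤ f + i. Then s * x ≤ (f + i) * x. Then s * x * r ≤ (f + i) * x * r.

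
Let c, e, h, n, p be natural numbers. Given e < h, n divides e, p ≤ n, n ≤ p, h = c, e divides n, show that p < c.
e divides n and n divides e, so e = n. n ≤ p and p ≤ n, hence n = p. e = n, so e = p. From h = c and e < h, e < c. e = p, so p < c.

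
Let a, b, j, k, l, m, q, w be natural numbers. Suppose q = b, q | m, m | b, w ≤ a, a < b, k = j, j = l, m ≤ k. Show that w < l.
q = b and q | m, so b | m. Since m | b, b = m. w ≤ a and a < b, so w < b. Since b = m, w < m. k = j and j = l, therefore k = l. m ≤ k, so m ≤ l. Since w < m, w < l.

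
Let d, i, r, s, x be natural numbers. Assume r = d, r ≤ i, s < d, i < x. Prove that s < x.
Since r = d and r ≤ i, d ≤ i. Since s < d, s < i. Since i < x, s < x.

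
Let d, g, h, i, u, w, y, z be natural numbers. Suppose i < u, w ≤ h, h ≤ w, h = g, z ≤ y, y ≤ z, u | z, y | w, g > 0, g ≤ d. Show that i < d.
w ≤ h and h ≤ w, therefore w = h. Since h = g, w = g. z ≤ y and y ≤ z, thus z = y. u | z, so u | y. y | w, so u | w. w = g, so u | g. Since g > 0, u ≤ g. g ≤ d, so u ≤ d. Since i < u, i < d.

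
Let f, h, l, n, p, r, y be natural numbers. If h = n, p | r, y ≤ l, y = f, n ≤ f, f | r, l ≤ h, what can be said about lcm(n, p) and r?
lcm(n, p) | r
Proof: From y = f and y ≤ l, f ≤ l. l ≤ h, so f ≤ h. Since h = n, f ≤ n. Since n ≤ f, f = n. f | r, so n | r. p | r, so lcm(n, p) | r.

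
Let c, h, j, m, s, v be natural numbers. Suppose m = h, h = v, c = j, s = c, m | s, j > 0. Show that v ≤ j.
Since m = h and h = v, m = v. Because s = c and m | s, m | c. c = j, so m | j. m = v, so v | j. j > 0, so v ≤ j.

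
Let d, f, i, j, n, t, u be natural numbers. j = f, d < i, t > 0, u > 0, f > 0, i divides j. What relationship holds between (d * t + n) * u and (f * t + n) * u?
(d * t + n) * u < (f * t + n) * u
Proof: j = f and i divides j, therefore i divides f. Because f > 0, i ≤ f. Since d < i, d < f. Since t > 0, by multiplying by a positive, d * t < f * t. Then d * t + n < f * t + n. Since u > 0, by multiplying by a positive, (d * t + n) * u < (f * t + n) * u.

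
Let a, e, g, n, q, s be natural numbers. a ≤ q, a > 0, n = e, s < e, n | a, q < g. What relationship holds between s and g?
s < g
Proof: From n = e and n | a, e | a. Since a > 0, e ≤ a. a ≤ q and q < g, hence a < g. Since e ≤ a, e < g. Since s < e, s < g.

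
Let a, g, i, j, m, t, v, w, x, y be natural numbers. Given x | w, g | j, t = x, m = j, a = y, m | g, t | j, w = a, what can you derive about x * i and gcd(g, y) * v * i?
x * i | gcd(g, y) * v * i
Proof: From m = j and m | g, j | g. g | j, so j = g. t = x and t | j, so x | j. Since j = g, x | g. Since w = a and a = y, w = y. Since x | w, x | y. Since x | g, x | gcd(g, y). Then x | gcd(g, y) * v. Then x * i | gcd(g, y) * v * i.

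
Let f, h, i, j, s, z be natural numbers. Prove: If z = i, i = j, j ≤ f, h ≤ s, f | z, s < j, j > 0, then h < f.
Since z = i and i = j, z = j. f | z, so f | j. From j > 0, f ≤ j. j ≤ f, so j = f. h ≤ s and s < j, hence h < j. From j = f, h < f.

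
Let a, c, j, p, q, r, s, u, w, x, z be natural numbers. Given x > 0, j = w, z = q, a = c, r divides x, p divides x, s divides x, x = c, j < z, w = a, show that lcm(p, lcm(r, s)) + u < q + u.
r divides x and s divides x, thus lcm(r, s) divides x. From p divides x, lcm(p, lcm(r, s)) divides x. From x > 0, lcm(p, lcm(r, s)) ≤ x. Since x = c, lcm(p, lcm(r, s)) ≤ c. w = a and a = c, therefore w = c. j = w and j < z, hence w < z. Since w = c, c < z. From lcm(p, lcm(r, s)) ≤ c, lcm(p, lcm(r, s)) < z. Since z = q, lcm(p, lcm(r, s)) < q. Then lcm(p, lcm(r, s)) + u < q + u.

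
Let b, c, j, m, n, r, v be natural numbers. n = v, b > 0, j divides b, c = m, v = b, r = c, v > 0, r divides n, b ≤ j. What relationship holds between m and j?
m ≤ j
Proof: j divides b and b > 0, so j ≤ b. Since b ≤ j, b = j. Since v = b, v = j. r = c and c = m, therefore r = m. n = v and r divides n, so r divides v. From r = m, m divides v. v > 0, so m ≤ v. From v = j, m ≤ j.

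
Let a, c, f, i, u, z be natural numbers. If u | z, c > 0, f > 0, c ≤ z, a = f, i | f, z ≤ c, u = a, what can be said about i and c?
i ≤ c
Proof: From i | f and f > 0, i ≤ f. u = a and a = f, thus u = f. z ≤ c and c ≤ z, thus z = c. From u | z, u | c. u = f, so f | c. Since c > 0, f ≤ c. i ≤ f, so i ≤ c.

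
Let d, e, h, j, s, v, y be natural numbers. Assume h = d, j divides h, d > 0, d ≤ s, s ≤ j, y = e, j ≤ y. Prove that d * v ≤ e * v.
Because h = d and j divides h, j divides d. d > 0, so j ≤ d. d ≤ s and s ≤ j, therefore d ≤ j. Since j ≤ d, j = d. Because y = e and j ≤ y, j ≤ e. Since j = d, d ≤ e. By multiplying by a non-negative, d * v ≤ e * v.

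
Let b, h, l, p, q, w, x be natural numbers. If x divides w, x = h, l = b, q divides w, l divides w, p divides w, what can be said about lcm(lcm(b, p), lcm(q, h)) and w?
lcm(lcm(b, p), lcm(q, h)) divides w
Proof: Because l = b and l divides w, b divides w. From p divides w, lcm(b, p) divides w. x = h and x divides w, hence h divides w. q divides w, so lcm(q, h) divides w. lcm(b, p) divides w, so lcm(lcm(b, p), lcm(q, h)) divides w.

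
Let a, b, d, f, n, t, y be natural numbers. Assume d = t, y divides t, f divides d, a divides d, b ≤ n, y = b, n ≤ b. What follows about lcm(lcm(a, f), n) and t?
lcm(lcm(a, f), n) divides t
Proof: Since a divides d and f divides d, lcm(a, f) divides d. Since d = t, lcm(a, f) divides t. Since b ≤ n and n ≤ b, b = n. From y = b and y divides t, b divides t. b = n, so n divides t. Since lcm(a, f) divides t, lcm(lcm(a, f), n) divides t.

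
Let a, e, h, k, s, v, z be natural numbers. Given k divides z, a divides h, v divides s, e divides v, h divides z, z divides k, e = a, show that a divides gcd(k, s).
z divides k and k divides z, thus z = k. Since h divides z, h divides k. a divides h, so a divides k. From e divides v and v divides s, e divides s. e = a, so a divides s. Since a divides k, a divides gcd(k, s).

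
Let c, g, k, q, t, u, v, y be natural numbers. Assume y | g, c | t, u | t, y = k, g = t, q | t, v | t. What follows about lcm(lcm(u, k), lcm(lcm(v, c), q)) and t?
lcm(lcm(u, k), lcm(lcm(v, c), q)) | t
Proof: g = t and y | g, thus y | t. y = k, so k | t. u | t, so lcm(u, k) | t. v | t and c | t, thus lcm(v, c) | t. q | t, so lcm(lcm(v, c), q) | t. Since lcm(u, k) | t, lcm(lcm(u, k), lcm(lcm(v, c), q)) | t.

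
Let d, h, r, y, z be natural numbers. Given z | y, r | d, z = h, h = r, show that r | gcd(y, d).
Because z = h and h = r, z = r. Because z | y, r | y. Since r | d, r | gcd(y, d).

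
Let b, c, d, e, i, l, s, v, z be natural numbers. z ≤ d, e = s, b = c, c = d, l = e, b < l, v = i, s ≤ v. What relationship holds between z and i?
z < i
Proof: b = c and c = d, hence b = d. l = e and b < l, so b < e. b = d, so d < e. Since e = s, d < s. From z ≤ d, z < s. v = i and s ≤ v, thus s ≤ i. z < s, so z < i.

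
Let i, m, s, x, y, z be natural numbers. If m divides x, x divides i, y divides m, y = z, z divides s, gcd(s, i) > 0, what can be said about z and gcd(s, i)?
z ≤ gcd(s, i)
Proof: y = z and y divides m, hence z divides m. m divides x and x divides i, therefore m divides i. Since z divides m, z divides i. Since z divides s, z divides gcd(s, i). Since gcd(s, i) > 0, z ≤ gcd(s, i).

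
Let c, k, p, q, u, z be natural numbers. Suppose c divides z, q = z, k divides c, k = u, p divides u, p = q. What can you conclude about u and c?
u = c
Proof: k = u and k divides c, hence u divides c. p = q and p divides u, therefore q divides u. Because q = z, z divides u. c divides z, so c divides u. u divides c, so u = c.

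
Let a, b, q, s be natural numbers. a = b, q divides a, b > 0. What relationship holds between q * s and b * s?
q * s ≤ b * s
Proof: a = b and q divides a, hence q divides b. Since b > 0, q ≤ b. By multiplying by a non-negative, q * s ≤ b * s.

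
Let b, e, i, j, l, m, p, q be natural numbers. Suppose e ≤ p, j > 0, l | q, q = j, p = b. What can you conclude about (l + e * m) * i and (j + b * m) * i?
(l + e * m) * i ≤ (j + b * m) * i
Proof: q = j and l | q, therefore l | j. Since j > 0, l ≤ j. Since p = b and e ≤ p, e ≤ b. Then e * m ≤ b * m. l ≤ j, so l + e * m ≤ j + b * m. Then (l + e * m) * i ≤ (j + b * m) * i.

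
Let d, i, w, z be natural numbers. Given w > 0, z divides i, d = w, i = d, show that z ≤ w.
i = d and d = w, so i = w. Since z divides i, z divides w. Since w > 0, z ≤ w.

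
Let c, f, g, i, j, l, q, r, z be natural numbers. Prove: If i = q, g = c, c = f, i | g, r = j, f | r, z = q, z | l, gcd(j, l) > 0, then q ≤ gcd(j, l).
Because g = c and c = f, g = f. i | g, so i | f. Since i = q, q | f. r = j and f | r, hence f | j. Since q | f, q | j. z = q and z | l, therefore q | l. Since q | j, q | gcd(j, l). Since gcd(j, l) > 0, q ≤ gcd(j, l).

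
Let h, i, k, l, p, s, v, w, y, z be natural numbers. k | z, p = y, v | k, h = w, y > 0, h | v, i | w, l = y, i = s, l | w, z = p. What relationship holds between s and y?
s ≤ y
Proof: z = p and p = y, therefore z = y. h | v and v | k, so h | k. k | z, so h | z. Since z = y, h | y. h = w, so w | y. Because l = y and l | w, y | w. w | y, so w = y. Since i = s and i | w, s | w. w = y, so s | y. Since y > 0, s ≤ y.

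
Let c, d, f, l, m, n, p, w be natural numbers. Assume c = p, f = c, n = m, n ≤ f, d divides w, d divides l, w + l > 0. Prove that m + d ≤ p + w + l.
n = m and n ≤ f, therefore m ≤ f. f = c, so m ≤ c. Since c = p, m ≤ p. d divides w and d divides l, hence d divides w + l. w + l > 0, so d ≤ w + l. From m ≤ p, m + d ≤ p + w + l.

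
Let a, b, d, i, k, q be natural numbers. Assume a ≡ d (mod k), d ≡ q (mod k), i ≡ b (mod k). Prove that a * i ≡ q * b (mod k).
a ≡ d (mod k) and d ≡ q (mod k), hence a ≡ q (mod k). Since i ≡ b (mod k), a * i ≡ q * b (mod k).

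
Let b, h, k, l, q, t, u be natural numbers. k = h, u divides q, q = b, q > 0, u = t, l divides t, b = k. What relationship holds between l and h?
l ≤ h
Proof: q = b and b = k, therefore q = k. Since k = h, q = h. u = t and u divides q, so t divides q. l divides t, so l divides q. q > 0, so l ≤ q. q = h, so l ≤ h.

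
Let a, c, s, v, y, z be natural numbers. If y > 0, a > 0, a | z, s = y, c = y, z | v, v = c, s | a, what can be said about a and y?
a = y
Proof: v = c and c = y, hence v = y. a | z and z | v, hence a | v. Since v = y, a | y. Since y > 0, a ≤ y. Because s = y and s | a, y | a. a > 0, so y ≤ a. Since a ≤ y, a = y.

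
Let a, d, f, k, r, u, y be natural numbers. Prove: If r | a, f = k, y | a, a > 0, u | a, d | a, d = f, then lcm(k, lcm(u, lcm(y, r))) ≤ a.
From d = f and f = k, d = k. Because d | a, k | a. y | a and r | a, thus lcm(y, r) | a. Since u | a, lcm(u, lcm(y, r)) | a. Since k | a, lcm(k, lcm(u, lcm(y, r))) | a. a > 0, so lcm(k, lcm(u, lcm(y, r))) ≤ a.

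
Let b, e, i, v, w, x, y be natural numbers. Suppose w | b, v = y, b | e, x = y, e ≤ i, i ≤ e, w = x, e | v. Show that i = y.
i ≤ e and e ≤ i, so i = e. v = y and e | v, thus e | y. Since w = x and x = y, w = y. w | b and b | e, so w | e. Since w = y, y | e. e | y, so e = y. Since i = e, i = y.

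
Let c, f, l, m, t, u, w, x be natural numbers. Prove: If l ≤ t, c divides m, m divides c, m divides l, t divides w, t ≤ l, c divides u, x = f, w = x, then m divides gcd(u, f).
Since c divides m and m divides c, c = m. c divides u, so m divides u. Because t ≤ l and l ≤ t, t = l. w = x and x = f, therefore w = f. t divides w, so t divides f. t = l, so l divides f. Since m divides l, m divides f. Since m divides u, m divides gcd(u, f).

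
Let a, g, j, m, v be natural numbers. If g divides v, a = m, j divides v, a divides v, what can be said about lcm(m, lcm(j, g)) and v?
lcm(m, lcm(j, g)) divides v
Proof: a = m and a divides v, so m divides v. Since j divides v and g divides v, lcm(j, g) divides v. Since m divides v, lcm(m, lcm(j, g)) divides v.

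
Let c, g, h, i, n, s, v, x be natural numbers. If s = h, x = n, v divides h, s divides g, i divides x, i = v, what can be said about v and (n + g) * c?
v divides (n + g) * c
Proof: Since i = v and i divides x, v divides x. x = n, so v divides n. From s = h and s divides g, h divides g. Since v divides h, v divides g. Because v divides n, v divides n + g. Then v divides (n + g) * c.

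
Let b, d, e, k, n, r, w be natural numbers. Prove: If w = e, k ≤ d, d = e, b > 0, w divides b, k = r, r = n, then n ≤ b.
From d = e and k ≤ d, k ≤ e. k = r, so r ≤ e. r = n, so n ≤ e. From w = e and w divides b, e divides b. Since b > 0, e ≤ b. Since n ≤ e, n ≤ b.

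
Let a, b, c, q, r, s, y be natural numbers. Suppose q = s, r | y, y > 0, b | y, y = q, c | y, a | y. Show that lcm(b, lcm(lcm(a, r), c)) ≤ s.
Because y = q and q = s, y = s. a | y and r | y, thus lcm(a, r) | y. c | y, so lcm(lcm(a, r), c) | y. b | y, so lcm(b, lcm(lcm(a, r), c)) | y. Since y > 0, lcm(b, lcm(lcm(a, r), c)) ≤ y. From y = s, lcm(b, lcm(lcm(a, r), c)) ≤ s.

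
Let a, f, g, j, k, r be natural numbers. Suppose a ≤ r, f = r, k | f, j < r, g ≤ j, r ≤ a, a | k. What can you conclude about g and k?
g < k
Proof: From a ≤ r and r ≤ a, a = r. Since a | k, r | k. Because f = r and k | f, k | r. r | k, so r = k. g ≤ j and j < r, so g < r. Since r = k, g < k.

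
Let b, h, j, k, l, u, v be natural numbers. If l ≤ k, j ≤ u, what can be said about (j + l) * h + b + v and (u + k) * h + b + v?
(j + l) * h + b + v ≤ (u + k) * h + b + v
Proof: j ≤ u and l ≤ k, thus j + l ≤ u + k. By multiplying by a non-negative, (j + l) * h ≤ (u + k) * h. Then (j + l) * h + b ≤ (u + k) * h + b. Then (j + l) * h + b + v ≤ (u + k) * h + b + v.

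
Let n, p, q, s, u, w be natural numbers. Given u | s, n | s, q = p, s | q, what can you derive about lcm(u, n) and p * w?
lcm(u, n) | p * w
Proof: From u | s and n | s, lcm(u, n) | s. From q = p and s | q, s | p. Because lcm(u, n) | s, lcm(u, n) | p. Then lcm(u, n) | p * w.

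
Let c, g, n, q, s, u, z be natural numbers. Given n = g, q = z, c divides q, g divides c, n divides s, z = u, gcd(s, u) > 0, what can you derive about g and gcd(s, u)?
g ≤ gcd(s, u)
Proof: n = g and n divides s, so g divides s. q = z and z = u, hence q = u. Since g divides c and c divides q, g divides q. Since q = u, g divides u. g divides s, so g divides gcd(s, u). From gcd(s, u) > 0, g ≤ gcd(s, u).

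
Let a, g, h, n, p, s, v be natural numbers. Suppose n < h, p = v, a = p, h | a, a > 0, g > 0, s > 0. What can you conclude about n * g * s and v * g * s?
n * g * s < v * g * s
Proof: h | a and a > 0, hence h ≤ a. Because a = p, h ≤ p. p = v, so h ≤ v. n < h, so n < v. Since g > 0, n * g < v * g. s > 0, so n * g * s < v * g * s.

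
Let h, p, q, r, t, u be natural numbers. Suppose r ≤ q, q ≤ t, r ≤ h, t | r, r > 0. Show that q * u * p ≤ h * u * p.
t | r and r > 0, therefore t ≤ r. Because q ≤ t, q ≤ r. Since r ≤ q, r = q. r ≤ h, so q ≤ h. Then q * u ≤ h * u. Then q * u * p ≤ h * u * p.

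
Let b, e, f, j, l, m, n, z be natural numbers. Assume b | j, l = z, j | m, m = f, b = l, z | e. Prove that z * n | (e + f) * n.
Since b = l and l = z, b = z. Because b | j and j | m, b | m. Since m = f, b | f. b = z, so z | f. z | e, so z | e + f. Then z * n | (e + f) * n.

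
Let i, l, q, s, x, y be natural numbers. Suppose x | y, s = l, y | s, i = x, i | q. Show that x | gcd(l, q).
s = l and y | s, hence y | l. Because x | y, x | l. i = x and i | q, therefore x | q. Since x | l, x | gcd(l, q).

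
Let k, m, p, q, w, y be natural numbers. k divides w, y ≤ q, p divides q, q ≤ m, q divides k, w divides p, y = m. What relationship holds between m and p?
m = p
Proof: y = m and y ≤ q, so m ≤ q. Because q ≤ m, m = q. Because q divides k and k divides w, q divides w. Since w divides p, q divides p. p divides q, so q = p. m = q, so m = p.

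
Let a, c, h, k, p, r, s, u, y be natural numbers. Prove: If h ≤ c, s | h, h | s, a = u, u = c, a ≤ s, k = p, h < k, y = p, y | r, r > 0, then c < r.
Because s | h and h | s, s = h. a = u and u = c, hence a = c. Since a ≤ s, c ≤ s. s = h, so c ≤ h. h ≤ c, so h = c. k = p and h < k, thus h < p. y = p and y | r, thus p | r. Since r > 0, p ≤ r. h < p, so h < r. From h = c, c < r.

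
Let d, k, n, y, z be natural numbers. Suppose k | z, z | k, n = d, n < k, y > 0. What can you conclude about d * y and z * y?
d * y < z * y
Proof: k | z and z | k, so k = z. From n = d and n < k, d < k. From k = z, d < z. y > 0, so d * y < z * y.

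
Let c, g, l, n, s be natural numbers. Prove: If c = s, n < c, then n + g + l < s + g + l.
c = s and n < c, thus n < s. Then n + g < s + g. Then n + g + l < s + g + l.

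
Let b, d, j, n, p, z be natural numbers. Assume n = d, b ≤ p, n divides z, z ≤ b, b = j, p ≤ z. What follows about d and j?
d divides j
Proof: Because b ≤ p and p ≤ z, b ≤ z. From z ≤ b, z = b. From b = j, z = j. n = d and n divides z, thus d divides z. z = j, so d divides j.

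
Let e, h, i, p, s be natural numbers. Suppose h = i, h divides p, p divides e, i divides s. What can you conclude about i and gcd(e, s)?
i divides gcd(e, s)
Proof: Because h divides p and p divides e, h divides e. Since h = i, i divides e. Since i divides s, i divides gcd(e, s).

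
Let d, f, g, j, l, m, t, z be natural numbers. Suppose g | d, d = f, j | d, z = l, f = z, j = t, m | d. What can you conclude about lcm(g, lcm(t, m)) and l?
lcm(g, lcm(t, m)) | l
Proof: Since d = f and f = z, d = z. Since z = l, d = l. From j = t and j | d, t | d. From m | d, lcm(t, m) | d. Since g | d, lcm(g, lcm(t, m)) | d. d = l, so lcm(g, lcm(t, m)) | l.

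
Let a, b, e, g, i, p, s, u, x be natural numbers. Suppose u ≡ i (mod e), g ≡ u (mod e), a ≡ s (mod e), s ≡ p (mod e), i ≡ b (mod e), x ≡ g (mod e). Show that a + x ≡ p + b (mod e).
a ≡ s (mod e) and s ≡ p (mod e), therefore a ≡ p (mod e). x ≡ g (mod e) and g ≡ u (mod e), therefore x ≡ u (mod e). Since u ≡ i (mod e), x ≡ i (mod e). Since i ≡ b (mod e), x ≡ b (mod e). Using a ≡ p (mod e), by adding congruences, a + x ≡ p + b (mod e).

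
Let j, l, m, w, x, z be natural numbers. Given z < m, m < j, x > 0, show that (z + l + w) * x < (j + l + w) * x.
Because z < m and m < j, z < j. Then z + l < j + l. Then z + l + w < j + l + w. Since x > 0, (z + l + w) * x < (j + l + w) * x.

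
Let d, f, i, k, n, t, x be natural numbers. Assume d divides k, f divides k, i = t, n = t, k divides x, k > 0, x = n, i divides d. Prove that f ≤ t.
x = n and n = t, therefore x = t. k divides x, so k divides t. From i divides d and d divides k, i divides k. Since i = t, t divides k. Since k divides t, k = t. f divides k and k > 0, hence f ≤ k. k = t, so f ≤ t.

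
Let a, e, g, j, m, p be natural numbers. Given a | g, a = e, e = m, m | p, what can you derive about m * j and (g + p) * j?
m * j | (g + p) * j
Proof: Since a = e and a | g, e | g. Because e = m, m | g. Since m | p, m | g + p. Then m * j | (g + p) * j.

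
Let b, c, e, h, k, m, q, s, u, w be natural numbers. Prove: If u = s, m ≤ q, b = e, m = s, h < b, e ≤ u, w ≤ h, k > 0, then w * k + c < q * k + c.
b = e and h < b, hence h < e. From u = s and e ≤ u, e ≤ s. m = s and m ≤ q, so s ≤ q. Since e ≤ s, e ≤ q. Since h < e, h < q. w ≤ h, so w < q. Because k > 0, by multiplying by a positive, w * k < q * k. Then w * k + c < q * k + c.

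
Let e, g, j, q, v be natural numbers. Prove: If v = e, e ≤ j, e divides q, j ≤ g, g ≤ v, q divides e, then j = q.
v = e and g ≤ v, hence g ≤ e. Since j ≤ g, j ≤ e. e ≤ j, so j = e. Since e divides q and q divides e, e = q. j = e, so j = q.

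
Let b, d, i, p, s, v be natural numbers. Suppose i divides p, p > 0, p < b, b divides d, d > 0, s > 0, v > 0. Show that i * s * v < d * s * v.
i divides p and p > 0, therefore i ≤ p. Since p < b, i < b. From b divides d and d > 0, b ≤ d. From i < b, i < d. Since s > 0, by multiplying by a positive, i * s < d * s. Combined with v > 0, by multiplying by a positive, i * s * v < d * s * v.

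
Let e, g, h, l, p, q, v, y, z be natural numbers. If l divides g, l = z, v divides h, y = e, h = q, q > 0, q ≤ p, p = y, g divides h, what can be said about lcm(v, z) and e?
lcm(v, z) ≤ e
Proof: Because l divides g and g divides h, l divides h. l = z, so z divides h. v divides h, so lcm(v, z) divides h. h = q, so lcm(v, z) divides q. q > 0, so lcm(v, z) ≤ q. p = y and y = e, so p = e. Since q ≤ p, q ≤ e. lcm(v, z) ≤ q, so lcm(v, z) ≤ e.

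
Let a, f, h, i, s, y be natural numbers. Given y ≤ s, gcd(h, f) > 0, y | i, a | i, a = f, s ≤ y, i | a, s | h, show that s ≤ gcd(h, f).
i | a and a | i, therefore i = a. Since a = f, i = f. Because y ≤ s and s ≤ y, y = s. Since y | i, s | i. i = f, so s | f. s | h, so s | gcd(h, f). Because gcd(h, f) > 0, s ≤ gcd(h, f).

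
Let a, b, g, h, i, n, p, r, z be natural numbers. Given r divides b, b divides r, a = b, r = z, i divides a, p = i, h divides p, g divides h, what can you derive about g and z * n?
g divides z * n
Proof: g divides h and h divides p, thus g divides p. Because p = i, g divides i. Because b divides r and r divides b, b = r. Since r = z, b = z. a = b and i divides a, hence i divides b. Because b = z, i divides z. Since g divides i, g divides z. Then g divides z * n.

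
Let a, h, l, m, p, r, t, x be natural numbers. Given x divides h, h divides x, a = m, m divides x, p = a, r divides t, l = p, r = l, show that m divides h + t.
Because x divides h and h divides x, x = h. Because m divides x, m divides h. Because p = a and a = m, p = m. Because r = l and l = p, r = p. Since r divides t, p divides t. Since p = m, m divides t. m divides h, so m divides h + t.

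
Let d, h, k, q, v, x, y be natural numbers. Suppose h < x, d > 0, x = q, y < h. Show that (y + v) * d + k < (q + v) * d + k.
y < h and h < x, therefore y < x. x = q, so y < q. Then y + v < q + v. Because d > 0, by multiplying by a positive, (y + v) * d < (q + v) * d. Then (y + v) * d + k < (q + v) * d + k.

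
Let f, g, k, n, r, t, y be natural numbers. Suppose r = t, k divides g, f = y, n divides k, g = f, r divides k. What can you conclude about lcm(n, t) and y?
lcm(n, t) divides y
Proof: r = t and r divides k, so t divides k. Since n divides k, lcm(n, t) divides k. Since g = f and k divides g, k divides f. f = y, so k divides y. Because lcm(n, t) divides k, lcm(n, t) divides y.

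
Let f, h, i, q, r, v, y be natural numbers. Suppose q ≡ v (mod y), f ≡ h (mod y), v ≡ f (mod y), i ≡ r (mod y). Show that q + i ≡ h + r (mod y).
Because q ≡ v (mod y) and v ≡ f (mod y), q ≡ f (mod y). f ≡ h (mod y), so q ≡ h (mod y). Combining with i ≡ r (mod y), by adding congruences, q + i ≡ h + r (mod y).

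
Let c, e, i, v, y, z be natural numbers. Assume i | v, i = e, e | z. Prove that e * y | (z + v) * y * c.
i = e and i | v, therefore e | v. Since e | z, e | z + v. Then e * y | (z + v) * y. Then e * y | (z + v) * y * c.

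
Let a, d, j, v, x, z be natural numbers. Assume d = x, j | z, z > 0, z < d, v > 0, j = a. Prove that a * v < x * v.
j | z and z > 0, so j ≤ z. d = x and z < d, so z < x. j ≤ z, so j < x. From j = a, a < x. Since v > 0, a * v < x * v.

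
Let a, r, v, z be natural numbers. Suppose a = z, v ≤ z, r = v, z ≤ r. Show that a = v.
r = v and z ≤ r, hence z ≤ v. From v ≤ z, z = v. a = z, so a = v.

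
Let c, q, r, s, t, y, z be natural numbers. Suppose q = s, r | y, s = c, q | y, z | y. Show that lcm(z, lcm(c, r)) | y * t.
Since q = s and s = c, q = c. Since q | y, c | y. r | y, so lcm(c, r) | y. z | y, so lcm(z, lcm(c, r)) | y. Then lcm(z, lcm(c, r)) | y * t.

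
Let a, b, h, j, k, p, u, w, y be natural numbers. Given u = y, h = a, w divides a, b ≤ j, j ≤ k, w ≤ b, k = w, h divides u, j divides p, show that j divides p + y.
w ≤ b and b ≤ j, so w ≤ j. k = w and j ≤ k, therefore j ≤ w. Since w ≤ j, w = j. u = y and h divides u, thus h divides y. h = a, so a divides y. Since w divides a, w divides y. Since w = j, j divides y. j divides p, so j divides p + y.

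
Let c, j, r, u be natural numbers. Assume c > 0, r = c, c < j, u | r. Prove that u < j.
r = c and u | r, therefore u | c. c > 0, so u ≤ c. Since c < j, u < j.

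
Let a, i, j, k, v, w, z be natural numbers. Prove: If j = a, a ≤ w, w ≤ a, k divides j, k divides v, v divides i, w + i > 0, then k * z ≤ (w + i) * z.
Since a ≤ w and w ≤ a, a = w. Since j = a, j = w. Since k divides j, k divides w. Because k divides v and v divides i, k divides i. Since k divides w, k divides w + i. Since w + i > 0, k ≤ w + i. By multiplying by a non-negative, k * z ≤ (w + i) * z.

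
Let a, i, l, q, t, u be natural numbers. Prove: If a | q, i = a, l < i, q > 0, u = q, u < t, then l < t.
Since i = a and l < i, l < a. a | q and q > 0, hence a ≤ q. u = q and u < t, therefore q < t. From a ≤ q, a < t. Since l < a, l < t.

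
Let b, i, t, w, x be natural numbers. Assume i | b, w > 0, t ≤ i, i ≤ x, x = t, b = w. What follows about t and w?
t ≤ w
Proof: From x = t and i ≤ x, i ≤ t. Since t ≤ i, i = t. Since b = w and i | b, i | w. Since w > 0, i ≤ w. i = t, so t ≤ w.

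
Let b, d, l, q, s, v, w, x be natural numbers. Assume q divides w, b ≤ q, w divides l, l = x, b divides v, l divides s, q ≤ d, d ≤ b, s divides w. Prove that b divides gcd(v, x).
q ≤ d and d ≤ b, hence q ≤ b. Since b ≤ q, q = b. Since l divides s and s divides w, l divides w. Since w divides l, w = l. Since l = x, w = x. q divides w, so q divides x. q = b, so b divides x. Since b divides v, b divides gcd(v, x).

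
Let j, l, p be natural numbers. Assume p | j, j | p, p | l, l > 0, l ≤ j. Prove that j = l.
p | j and j | p, therefore p = j. Since p | l, j | l. l > 0, so j ≤ l. From l ≤ j, j = l.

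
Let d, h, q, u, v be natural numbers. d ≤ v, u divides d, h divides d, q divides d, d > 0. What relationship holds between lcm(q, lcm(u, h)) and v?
lcm(q, lcm(u, h)) ≤ v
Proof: Because u divides d and h divides d, lcm(u, h) divides d. q divides d, so lcm(q, lcm(u, h)) divides d. d > 0, so lcm(q, lcm(u, h)) ≤ d. d ≤ v, so lcm(q, lcm(u, h)) ≤ v.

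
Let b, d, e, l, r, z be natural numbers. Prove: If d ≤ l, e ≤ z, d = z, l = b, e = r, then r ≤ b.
e = r and e ≤ z, hence r ≤ z. From d = z and d ≤ l, z ≤ l. Because r ≤ z, r ≤ l. Since l = b, r ≤ b.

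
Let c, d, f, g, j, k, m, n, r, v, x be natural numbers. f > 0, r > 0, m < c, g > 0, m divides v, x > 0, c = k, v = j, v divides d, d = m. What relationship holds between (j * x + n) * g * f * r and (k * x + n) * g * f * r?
(j * x + n) * g * f * r < (k * x + n) * g * f * r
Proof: From d = m and v divides d, v divides m. m divides v, so m = v. v = j, so m = j. From c = k and m < c, m < k. Since m = j, j < k. From x > 0, by multiplying by a positive, j * x < k * x. Then j * x + n < k * x + n. Using g > 0 and multiplying by a positive, (j * x + n) * g < (k * x + n) * g. Because f > 0, by multiplying by a positive, (j * x + n) * g * f < (k * x + n) * g * f. Combining with r > 0, by multiplying by a positive, (j * x + n) * g * f * r < (k * x + n) * g * f * r.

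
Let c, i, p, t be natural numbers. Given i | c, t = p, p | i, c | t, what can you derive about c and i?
c = i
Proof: t = p and c | t, therefore c | p. Since p | i, c | i. i | c, so i = c. Then c = i.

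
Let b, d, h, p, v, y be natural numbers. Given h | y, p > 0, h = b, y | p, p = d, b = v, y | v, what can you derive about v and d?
v ≤ d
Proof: h = b and h | y, hence b | y. Because b = v, v | y. Since y | v, y = v. y | p and p > 0, hence y ≤ p. Because p = d, y ≤ d. y = v, so v ≤ d.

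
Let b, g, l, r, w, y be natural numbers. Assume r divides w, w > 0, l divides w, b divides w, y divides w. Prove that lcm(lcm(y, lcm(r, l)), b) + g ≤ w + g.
r divides w and l divides w, therefore lcm(r, l) divides w. Since y divides w, lcm(y, lcm(r, l)) divides w. b divides w, so lcm(lcm(y, lcm(r, l)), b) divides w. w > 0, so lcm(lcm(y, lcm(r, l)), b) ≤ w. Then lcm(lcm(y, lcm(r, l)), b) + g ≤ w + g.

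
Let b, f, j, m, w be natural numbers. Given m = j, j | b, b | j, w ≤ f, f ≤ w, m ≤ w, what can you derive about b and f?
b ≤ f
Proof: j | b and b | j, thus j = b. Since m = j, m = b. From w ≤ f and f ≤ w, w = f. From m ≤ w, m ≤ f. From m = b, b ≤ f.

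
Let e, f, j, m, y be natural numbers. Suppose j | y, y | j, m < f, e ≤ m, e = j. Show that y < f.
j | y and y | j, hence j = y. Because e ≤ m and m < f, e < f. e = j, so j < f. Because j = y, y < f.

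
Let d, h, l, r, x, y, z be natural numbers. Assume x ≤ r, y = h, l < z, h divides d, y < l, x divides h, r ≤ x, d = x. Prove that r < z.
d = x and h divides d, so h divides x. Because x divides h, h = x. x ≤ r and r ≤ x, thus x = r. Since h = x, h = r. y = h and y < l, thus h < l. Since h = r, r < l. l < z, so r < z.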